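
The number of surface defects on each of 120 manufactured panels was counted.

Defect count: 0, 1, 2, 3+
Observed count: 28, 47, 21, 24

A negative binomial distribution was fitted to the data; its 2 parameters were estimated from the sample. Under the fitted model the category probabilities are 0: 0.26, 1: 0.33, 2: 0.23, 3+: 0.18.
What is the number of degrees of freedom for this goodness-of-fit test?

There are k = 4 categories and 2 parameters estimated from the data, so df = 4 − 1 − 2 = 1.

1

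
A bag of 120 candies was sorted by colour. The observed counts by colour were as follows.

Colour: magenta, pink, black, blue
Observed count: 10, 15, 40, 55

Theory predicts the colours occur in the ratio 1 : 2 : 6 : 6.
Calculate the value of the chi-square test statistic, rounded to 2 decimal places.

2.92

Ratio total = 15. Expected counts: 120×1/15 = 8, 120×2/15 = 16, 120×6/15 = 48, 120×6/15 = 48.
cat          O        E   (O−E)²/E
magenta     10        8      0.500
pink        15       16      0.063
black       40       48      1.333
blue        55       48      1.021
Sum = 2.92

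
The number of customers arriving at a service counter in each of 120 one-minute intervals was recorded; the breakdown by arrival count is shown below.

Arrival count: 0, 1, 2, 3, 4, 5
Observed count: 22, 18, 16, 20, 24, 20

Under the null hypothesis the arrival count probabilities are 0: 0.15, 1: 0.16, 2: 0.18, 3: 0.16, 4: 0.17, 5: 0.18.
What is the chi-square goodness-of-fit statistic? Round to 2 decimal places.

3.20

Expected counts E_i = n·p_i: 120×0.15 = 18, 120×0.16 = 19.2, 120×0.18 = 21.6, 120×0.16 = 19.2, 120×0.17 = 20.4, 120×0.18 = 21.6.
χ² = (22−18)²/18 + (18−19.2)²/19.2 + (16−21.6)²/21.6 + (20−19.2)²/19.2 + (24−20.4)²/20.4 + (20−21.6)²/21.6
   = 0.889 + 0.075 + 1.452 + 0.033 + 0.635 + 0.119
Sum = 3.20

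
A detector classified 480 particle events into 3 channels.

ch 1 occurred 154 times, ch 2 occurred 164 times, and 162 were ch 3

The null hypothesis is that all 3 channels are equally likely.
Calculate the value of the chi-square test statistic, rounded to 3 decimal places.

0.350

Expected count for each of the 3 categories: 480/3 = 160.
ch 1: (154 − 160)²/160 = 36/160 = 0.2250
ch 2: (164 − 160)²/160 = 16/160 = 0.1000
ch 3: (162 − 160)²/160 = 4/160 = 0.0250
Sum = 0.350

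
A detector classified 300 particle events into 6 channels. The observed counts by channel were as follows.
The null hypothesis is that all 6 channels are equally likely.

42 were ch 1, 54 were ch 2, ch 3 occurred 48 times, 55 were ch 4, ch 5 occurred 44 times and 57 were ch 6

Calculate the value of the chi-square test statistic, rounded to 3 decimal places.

Under H₀ each category has probability 1/6, so each expected count is 300/6 = 50.
ch 1: (42 − 50)²/50 = 64/50 = 1.2800
ch 2: (54 − 50)²/50 = 16/50 = 0.3200
ch 3: (48 − 50)²/50 = 4/50 = 0.0800
ch 4: (55 − 50)²/50 = 25/50 = 0.5000
ch 5: (44 − 50)²/50 = 36/50 = 0.7200
ch 6: (57 − 50)²/50 = 49/50 = 0.9800
Sum = 3.880

3.880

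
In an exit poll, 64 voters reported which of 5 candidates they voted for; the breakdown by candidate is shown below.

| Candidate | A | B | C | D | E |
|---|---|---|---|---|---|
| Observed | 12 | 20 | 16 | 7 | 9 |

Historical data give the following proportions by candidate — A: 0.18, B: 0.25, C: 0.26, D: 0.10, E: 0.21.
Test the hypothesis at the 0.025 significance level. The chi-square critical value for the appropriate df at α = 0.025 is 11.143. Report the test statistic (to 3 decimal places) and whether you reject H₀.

2.568; do not reject

Expected counts E_i = n·p_i: 64×0.18 = 11.52, 64×0.25 = 16, 64×0.26 = 16.64, 64×0.10 = 6.4, 64×0.21 = 13.44.
cat         O        E   (O−E)²/E
A          12    11.52     0.0200
B          20       16     1.0000
C          16    16.64     0.0246
D           7      6.4     0.0563
E           9    13.44     1.4668
Sum = 2.568
df = 4. Since 2.568 < 11.143, we do not reject H₀.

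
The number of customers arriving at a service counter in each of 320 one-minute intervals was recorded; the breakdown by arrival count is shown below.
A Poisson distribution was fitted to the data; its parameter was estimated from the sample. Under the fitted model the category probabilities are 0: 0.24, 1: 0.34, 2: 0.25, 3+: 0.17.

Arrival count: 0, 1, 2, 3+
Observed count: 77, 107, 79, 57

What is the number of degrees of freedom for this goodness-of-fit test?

2

There are k = 4 categories and 1 parameter estimated from the data, so df = 4 − 1 − 1 = 2.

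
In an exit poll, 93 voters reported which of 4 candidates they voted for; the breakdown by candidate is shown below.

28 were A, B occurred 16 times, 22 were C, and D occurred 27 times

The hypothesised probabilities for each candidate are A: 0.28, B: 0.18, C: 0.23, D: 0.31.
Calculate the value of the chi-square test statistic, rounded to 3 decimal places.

0.314

Expected counts E_i = n·p_i: 93×0.28 = 26.04, 93×0.18 = 16.74, 93×0.23 = 21.39, 93×0.31 = 28.83.
χ² = (28−26.04)²/26.04 + (16−16.74)²/16.74 + (22−21.39)²/21.39 + (27−28.83)²/28.83
   = 0.1475 + 0.0327 + 0.0174 + 0.1162
Sum = 0.314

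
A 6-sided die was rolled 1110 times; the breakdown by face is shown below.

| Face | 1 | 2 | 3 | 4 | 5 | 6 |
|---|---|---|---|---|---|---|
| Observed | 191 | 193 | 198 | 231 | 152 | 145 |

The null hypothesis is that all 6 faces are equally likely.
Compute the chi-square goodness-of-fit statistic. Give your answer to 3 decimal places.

Expected count for each of the 6 categories: 1110/6 = 185.
1: (191 − 185)²/185 = 36/185 = 0.1946
2: (193 − 185)²/185 = 64/185 = 0.3459
3: (198 − 185)²/185 = 169/185 = 0.9135
4: (231 − 185)²/185 = 2116/185 = 11.4378
5: (152 − 185)²/185 = 1089/185 = 5.8865
6: (145 − 185)²/185 = 1600/185 = 8.6486
Sum = 27.427

27.427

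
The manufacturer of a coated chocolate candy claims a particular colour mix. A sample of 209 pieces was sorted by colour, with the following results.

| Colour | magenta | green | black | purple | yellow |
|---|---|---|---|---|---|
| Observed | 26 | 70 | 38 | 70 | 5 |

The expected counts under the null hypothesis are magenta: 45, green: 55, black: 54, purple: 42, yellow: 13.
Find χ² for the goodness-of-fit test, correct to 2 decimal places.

magenta: (26 − 45)²/45 = 361/45 = 8.022
green: (70 − 55)²/55 = 225/55 = 4.091
black: (38 − 54)²/54 = 256/54 = 4.741
purple: (70 − 42)²/42 = 784/42 = 18.667
yellow: (5 − 13)²/13 = 64/13 = 4.923
Sum = 40.44

40.44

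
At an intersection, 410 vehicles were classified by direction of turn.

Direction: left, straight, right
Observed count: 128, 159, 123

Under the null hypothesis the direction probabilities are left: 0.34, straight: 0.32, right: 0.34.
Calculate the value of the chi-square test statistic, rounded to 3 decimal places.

Expected counts E_i = n·p_i: 410×0.34 = 139.4, 410×0.32 = 131.2, 410×0.34 = 139.4.
left: (128 − 139.4)²/139.4 = 129.96/139.4 = 0.9323
straight: (159 − 131.2)²/131.2 = 772.84/131.2 = 5.8905
right: (123 − 139.4)²/139.4 = 268.96/139.4 = 1.9294
Sum = 8.752

8.752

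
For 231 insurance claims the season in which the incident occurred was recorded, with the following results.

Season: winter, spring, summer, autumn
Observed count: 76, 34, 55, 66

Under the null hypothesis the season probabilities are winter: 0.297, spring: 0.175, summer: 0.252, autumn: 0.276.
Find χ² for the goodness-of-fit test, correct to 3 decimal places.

Expected counts E_i = n·p_i: 231×0.297 = 68.607, 231×0.175 = 40.425, 231×0.252 = 58.212, 231×0.276 = 63.756.
χ² = (76−68.607)²/68.607 + (34−40.425)²/40.425 + (55−58.212)²/58.212 + (66−63.756)²/63.756
   = 0.7967 + 1.0212 + 0.1772 + 0.0790
Sum = 2.074

2.074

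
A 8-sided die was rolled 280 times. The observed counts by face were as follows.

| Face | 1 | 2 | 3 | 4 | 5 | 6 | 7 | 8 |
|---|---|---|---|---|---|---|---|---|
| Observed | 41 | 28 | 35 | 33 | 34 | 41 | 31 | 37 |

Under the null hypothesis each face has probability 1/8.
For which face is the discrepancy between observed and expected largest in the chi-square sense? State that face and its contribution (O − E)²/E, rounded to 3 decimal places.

Expected count for each of the 8 categories: 280/8 = 35.
cat         O        E   (O−E)²/E
1          41       35     1.0286
2          28       35     1.4000
3          35       35     0.0000
4          33       35     0.1143
5          34       35     0.0286
6          41       35     1.0286
7          31       35     0.4571
8          37       35     0.1143
The largest term is for 2: 1.400.

2, 1.400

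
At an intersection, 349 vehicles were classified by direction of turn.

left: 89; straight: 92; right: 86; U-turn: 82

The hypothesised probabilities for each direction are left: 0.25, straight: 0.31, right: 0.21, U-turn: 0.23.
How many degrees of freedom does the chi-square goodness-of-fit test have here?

3

There are k = 4 categories and no parameters were estimated from the data, so df = 4 − 1 = 3.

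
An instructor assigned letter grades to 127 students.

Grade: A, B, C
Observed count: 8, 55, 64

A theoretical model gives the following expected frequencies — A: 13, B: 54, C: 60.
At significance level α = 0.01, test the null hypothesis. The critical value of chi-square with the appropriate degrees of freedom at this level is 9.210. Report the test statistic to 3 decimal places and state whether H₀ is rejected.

χ² = (8−13)²/13 + (55−54)²/54 + (64−60)²/60
   = 1.9231 + 0.0185 + 0.2667
Sum = 2.208
df = 2. Since 2.208 < 9.210, we do not reject H₀.

2.208; do not reject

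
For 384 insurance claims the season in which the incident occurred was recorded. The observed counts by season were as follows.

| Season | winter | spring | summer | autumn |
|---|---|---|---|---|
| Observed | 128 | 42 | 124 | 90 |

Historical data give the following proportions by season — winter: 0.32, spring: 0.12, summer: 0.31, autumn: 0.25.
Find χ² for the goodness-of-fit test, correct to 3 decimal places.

1.156

Expected counts E_i = n·p_i: 384×0.32 = 122.88, 384×0.12 = 46.08, 384×0.31 = 119.04, 384×0.25 = 96.
cat         O        E   (O−E)²/E
winter    128   122.88     0.2133
spring     42    46.08     0.3613
summer    124   119.04     0.2067
autumn     90       96     0.3750
Sum = 1.156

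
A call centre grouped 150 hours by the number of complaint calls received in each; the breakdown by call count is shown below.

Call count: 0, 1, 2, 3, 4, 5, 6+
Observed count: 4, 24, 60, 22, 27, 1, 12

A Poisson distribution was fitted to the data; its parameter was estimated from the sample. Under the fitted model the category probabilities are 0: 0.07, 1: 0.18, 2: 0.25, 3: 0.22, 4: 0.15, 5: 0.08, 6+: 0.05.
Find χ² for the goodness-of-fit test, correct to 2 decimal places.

Expected counts E_i = n·p_i: 150×0.07 = 10.5, 150×0.18 = 27, 150×0.25 = 37.5, 150×0.22 = 33, 150×0.15 = 22.5, 150×0.08 = 12, 150×0.05 = 7.5.
cat         O        E   (O−E)²/E
0           4     10.5      4.024
1          24       27      0.333
2          60     37.5     13.500
3          22       33      3.667
4          27     22.5      0.900
5           1       12     10.083
6+         12      7.5      2.700
Sum = 35.21

35.21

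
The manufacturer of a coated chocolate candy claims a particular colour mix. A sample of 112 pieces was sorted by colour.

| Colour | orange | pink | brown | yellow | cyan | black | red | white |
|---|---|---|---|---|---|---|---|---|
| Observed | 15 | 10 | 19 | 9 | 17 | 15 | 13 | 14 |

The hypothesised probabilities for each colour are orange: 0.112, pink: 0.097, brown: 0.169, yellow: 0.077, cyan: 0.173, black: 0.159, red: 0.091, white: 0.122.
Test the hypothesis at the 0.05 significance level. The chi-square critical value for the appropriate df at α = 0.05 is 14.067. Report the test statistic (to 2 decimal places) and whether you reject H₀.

Expected counts E_i = n·p_i: 112×0.112 = 12.544, 112×0.097 = 10.864, 112×0.169 = 18.928, 112×0.077 = 8.624, 112×0.173 = 19.376, 112×0.159 = 17.808, 112×0.091 = 10.192, 112×0.122 = 13.664.
orange: (15 − 12.544)²/12.544 = 6.031936/12.544 = 0.481
pink: (10 − 10.864)²/10.864 = 0.746496/10.864 = 0.069
brown: (19 − 18.928)²/18.928 = 0.005184/18.928 = 0.000
yellow: (9 − 8.624)²/8.624 = 0.141376/8.624 = 0.016
cyan: (17 − 19.376)²/19.376 = 5.645376/19.376 = 0.291
black: (15 − 17.808)²/17.808 = 7.884864/17.808 = 0.443
red: (13 − 10.192)²/10.192 = 7.884864/10.192 = 0.774
white: (14 − 13.664)²/13.664 = 0.112896/13.664 = 0.008
Sum = 2.08
df = 7. Since 2.08 < 14.067, we do not reject H₀.

2.08; do not reject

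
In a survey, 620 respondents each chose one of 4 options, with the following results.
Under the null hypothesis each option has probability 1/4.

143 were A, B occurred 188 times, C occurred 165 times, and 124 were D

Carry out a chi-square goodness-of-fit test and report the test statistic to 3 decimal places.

14.800

Under H₀ each category has probability 1/4, so each expected count is 620/4 = 155.
cat         O        E   (O−E)²/E
A         143      155     0.9290
B         188      155     7.0258
C         165      155     0.6452
D         124      155     6.2000
Sum = 14.800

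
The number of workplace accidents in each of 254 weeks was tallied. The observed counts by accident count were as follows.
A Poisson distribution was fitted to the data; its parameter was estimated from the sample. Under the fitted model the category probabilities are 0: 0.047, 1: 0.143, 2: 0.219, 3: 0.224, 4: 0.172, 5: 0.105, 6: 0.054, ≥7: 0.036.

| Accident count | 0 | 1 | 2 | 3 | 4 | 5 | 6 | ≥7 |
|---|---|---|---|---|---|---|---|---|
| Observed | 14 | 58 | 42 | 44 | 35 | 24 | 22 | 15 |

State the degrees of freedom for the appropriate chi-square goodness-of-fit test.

There are k = 8 categories and 1 parameter estimated from the data, so df = 8 − 1 − 1 = 6.

6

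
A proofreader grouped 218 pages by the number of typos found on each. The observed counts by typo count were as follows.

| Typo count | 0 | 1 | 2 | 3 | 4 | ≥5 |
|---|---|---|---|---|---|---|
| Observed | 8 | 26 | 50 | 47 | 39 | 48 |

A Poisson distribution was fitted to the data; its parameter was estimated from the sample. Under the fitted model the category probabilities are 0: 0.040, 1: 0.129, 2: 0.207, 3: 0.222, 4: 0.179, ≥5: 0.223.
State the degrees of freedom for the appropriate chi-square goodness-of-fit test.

There are k = 6 categories and 1 parameter estimated from the data, so df = 6 − 1 − 1 = 4.

4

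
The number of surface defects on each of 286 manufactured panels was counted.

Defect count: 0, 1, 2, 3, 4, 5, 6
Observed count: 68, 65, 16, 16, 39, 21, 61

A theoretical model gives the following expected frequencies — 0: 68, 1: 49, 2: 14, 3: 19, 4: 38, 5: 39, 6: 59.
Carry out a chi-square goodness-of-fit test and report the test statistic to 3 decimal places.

cat         O        E   (O−E)²/E
0          68       68     0.0000
1          65       49     5.2245
2          16       14     0.2857
3          16       19     0.4737
4          39       38     0.0263
5          21       39     8.3077
6          61       59     0.0678
Sum = 14.386

14.386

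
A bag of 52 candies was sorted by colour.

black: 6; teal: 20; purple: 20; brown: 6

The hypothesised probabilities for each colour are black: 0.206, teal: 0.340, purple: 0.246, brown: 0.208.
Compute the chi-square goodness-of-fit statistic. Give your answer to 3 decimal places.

8.583

Expected counts E_i = n·p_i: 52×0.206 = 10.712, 52×0.340 = 17.68, 52×0.246 = 12.792, 52×0.208 = 10.816.
χ² = (6−10.712)²/10.712 + (20−17.68)²/17.68 + (20−12.792)²/12.792 + (6−10.816)²/10.816
   = 2.0727 + 0.3044 + 4.0615 + 2.1444
Sum = 8.583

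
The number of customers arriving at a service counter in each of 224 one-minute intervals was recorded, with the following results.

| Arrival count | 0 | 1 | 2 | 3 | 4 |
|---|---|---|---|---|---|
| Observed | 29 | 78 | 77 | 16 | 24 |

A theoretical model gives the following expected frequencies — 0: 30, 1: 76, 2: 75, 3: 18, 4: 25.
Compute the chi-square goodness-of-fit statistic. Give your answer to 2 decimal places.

0: (29 − 30)²/30 = 1/30 = 0.033
1: (78 − 76)²/76 = 4/76 = 0.053
2: (77 − 75)²/75 = 4/75 = 0.053
3: (16 − 18)²/18 = 4/18 = 0.222
4: (24 − 25)²/25 = 1/25 = 0.040
Sum = 0.40

0.40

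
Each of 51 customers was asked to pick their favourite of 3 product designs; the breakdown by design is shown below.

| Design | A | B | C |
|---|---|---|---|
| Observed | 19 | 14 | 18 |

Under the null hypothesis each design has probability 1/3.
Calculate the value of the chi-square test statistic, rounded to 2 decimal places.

Expected count for each of the 3 categories: 51/3 = 17.
cat         O        E   (O−E)²/E
A          19       17      0.235
B          14       17      0.529
C          18       17      0.059
Sum = 0.82

0.82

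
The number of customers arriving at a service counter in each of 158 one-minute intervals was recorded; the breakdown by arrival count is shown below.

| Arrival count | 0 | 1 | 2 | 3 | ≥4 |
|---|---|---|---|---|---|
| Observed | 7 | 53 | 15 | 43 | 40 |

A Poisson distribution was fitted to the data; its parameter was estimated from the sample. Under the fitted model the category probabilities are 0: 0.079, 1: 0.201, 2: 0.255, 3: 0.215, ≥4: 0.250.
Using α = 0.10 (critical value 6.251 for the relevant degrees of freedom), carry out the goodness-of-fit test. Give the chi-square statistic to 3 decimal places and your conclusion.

34.897; reject

Expected counts E_i = n·p_i: 158×0.079 = 12.482, 158×0.201 = 31.758, 158×0.255 = 40.29, 158×0.215 = 33.97, 158×0.250 = 39.5.
0: (7 − 12.482)²/12.482 = 30.052324/12.482 = 2.4077
1: (53 − 31.758)²/31.758 = 451.222564/31.758 = 14.2082
2: (15 − 40.29)²/40.29 = 639.5841/40.29 = 15.8745
3: (43 − 33.97)²/33.97 = 81.5409/33.97 = 2.4004
≥4: (40 − 39.5)²/39.5 = 0.25/39.5 = 0.0063
Sum = 34.897
df = 3. Since 34.897 > 6.251, we reject H₀.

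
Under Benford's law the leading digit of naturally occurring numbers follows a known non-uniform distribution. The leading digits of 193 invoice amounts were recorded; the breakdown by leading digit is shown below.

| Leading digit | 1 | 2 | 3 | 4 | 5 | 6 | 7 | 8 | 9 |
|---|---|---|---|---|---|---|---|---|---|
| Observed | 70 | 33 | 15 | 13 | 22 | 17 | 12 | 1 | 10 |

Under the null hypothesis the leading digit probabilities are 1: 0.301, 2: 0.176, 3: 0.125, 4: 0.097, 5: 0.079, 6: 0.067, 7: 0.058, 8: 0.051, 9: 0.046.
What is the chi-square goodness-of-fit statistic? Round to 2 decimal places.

20.08

Expected counts E_i = n·p_i: 193×0.301 = 58.093, 193×0.176 = 33.968, 193×0.125 = 24.125, 193×0.097 = 18.721, 193×0.079 = 15.247, 193×0.067 = 12.931, 193×0.058 = 11.194, 193×0.051 = 9.843, 193×0.046 = 8.878.
1: (70 − 58.093)²/58.093 = 141.776649/58.093 = 2.441
2: (33 − 33.968)²/33.968 = 0.937024/33.968 = 0.028
3: (15 − 24.125)²/24.125 = 83.265625/24.125 = 3.451
4: (13 − 18.721)²/18.721 = 32.729841/18.721 = 1.748
5: (22 − 15.247)²/15.247 = 45.603009/15.247 = 2.991
6: (17 − 12.931)²/12.931 = 16.556761/12.931 = 1.280
7: (12 − 11.194)²/11.194 = 0.649636/11.194 = 0.058
8: (1 − 9.843)²/9.843 = 78.198649/9.843 = 7.945
9: (10 − 8.878)²/8.878 = 1.258884/8.878 = 0.142
Sum = 20.08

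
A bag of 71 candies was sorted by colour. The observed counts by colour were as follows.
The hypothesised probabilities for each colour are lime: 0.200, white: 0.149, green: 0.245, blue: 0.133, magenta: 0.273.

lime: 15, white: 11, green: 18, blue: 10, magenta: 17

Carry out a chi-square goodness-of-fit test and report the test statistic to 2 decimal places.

0.41

Expected counts E_i = n·p_i: 71×0.200 = 14.2, 71×0.149 = 10.579, 71×0.245 = 17.395, 71×0.133 = 9.443, 71×0.273 = 19.383.
χ² = (15−14.2)²/14.2 + (11−10.579)²/10.579 + (18−17.395)²/17.395 + (10−9.443)²/9.443 + (17−19.383)²/19.383
   = 0.045 + 0.017 + 0.021 + 0.033 + 0.293
Sum = 0.41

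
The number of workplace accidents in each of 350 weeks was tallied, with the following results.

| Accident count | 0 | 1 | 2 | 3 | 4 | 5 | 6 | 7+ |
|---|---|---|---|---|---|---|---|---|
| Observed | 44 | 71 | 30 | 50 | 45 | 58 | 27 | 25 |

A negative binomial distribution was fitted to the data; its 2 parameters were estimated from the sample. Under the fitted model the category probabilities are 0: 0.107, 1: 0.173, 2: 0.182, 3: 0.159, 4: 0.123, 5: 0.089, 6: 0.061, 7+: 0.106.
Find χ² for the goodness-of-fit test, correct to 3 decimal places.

50.025

Expected counts E_i = n·p_i: 350×0.107 = 37.45, 350×0.173 = 60.55, 350×0.182 = 63.7, 350×0.159 = 55.65, 350×0.123 = 43.05, 350×0.089 = 31.15, 350×0.061 = 21.35, 350×0.106 = 37.1.
χ² = (44−37.45)²/37.45 + (71−60.55)²/60.55 + (30−63.7)²/63.7 + (50−55.65)²/55.65 + (45−43.05)²/43.05 + (58−31.15)²/31.15 + (27−21.35)²/21.35 + (25−37.1)²/37.1
   = 1.1456 + 1.8035 + 17.8287 + 0.5736 + 0.0883 + 23.1436 + 1.4952 + 3.9464
Sum = 50.025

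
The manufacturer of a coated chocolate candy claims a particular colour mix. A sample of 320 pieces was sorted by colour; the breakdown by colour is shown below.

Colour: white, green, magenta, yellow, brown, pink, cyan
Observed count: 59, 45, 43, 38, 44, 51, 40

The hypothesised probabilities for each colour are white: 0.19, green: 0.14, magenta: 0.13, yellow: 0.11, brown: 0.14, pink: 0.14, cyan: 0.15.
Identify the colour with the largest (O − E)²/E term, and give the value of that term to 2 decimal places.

Expected counts E_i = n·p_i: 320×0.19 = 60.8, 320×0.14 = 44.8, 320×0.13 = 41.6, 320×0.11 = 35.2, 320×0.14 = 44.8, 320×0.14 = 44.8, 320×0.15 = 48.
χ² = (59−60.8)²/60.8 + (45−44.8)²/44.8 + (43−41.6)²/41.6 + (38−35.2)²/35.2 + (44−44.8)²/44.8 + (51−44.8)²/44.8 + (40−48)²/48
   = 0.053 + 0.001 + 0.047 + 0.223 + 0.014 + 0.858 + 1.333
The largest term is for cyan: 1.33.

cyan, 1.33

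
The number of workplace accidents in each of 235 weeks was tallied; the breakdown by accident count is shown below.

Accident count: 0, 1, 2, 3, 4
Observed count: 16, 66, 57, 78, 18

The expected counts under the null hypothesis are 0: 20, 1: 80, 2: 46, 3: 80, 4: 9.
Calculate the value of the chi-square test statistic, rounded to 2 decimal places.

χ² = (16−20)²/20 + (66−80)²/80 + (57−46)²/46 + (78−80)²/80 + (18−9)²/9
   = 0.800 + 2.450 + 2.630 + 0.050 + 9.000
Sum = 14.93

14.93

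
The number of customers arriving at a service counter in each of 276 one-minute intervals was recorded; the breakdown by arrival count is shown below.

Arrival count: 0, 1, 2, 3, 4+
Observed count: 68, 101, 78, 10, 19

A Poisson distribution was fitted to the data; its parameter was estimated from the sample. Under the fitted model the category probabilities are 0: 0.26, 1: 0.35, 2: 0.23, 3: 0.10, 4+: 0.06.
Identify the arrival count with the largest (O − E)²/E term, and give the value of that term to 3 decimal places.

Expected counts E_i = n·p_i: 276×0.26 = 71.76, 276×0.35 = 96.6, 276×0.23 = 63.48, 276×0.10 = 27.6, 276×0.06 = 16.56.
0: (68 − 71.76)²/71.76 = 14.1376/71.76 = 0.1970
1: (101 − 96.6)²/96.6 = 19.36/96.6 = 0.2004
2: (78 − 63.48)²/63.48 = 210.8304/63.48 = 3.3212
3: (10 − 27.6)²/27.6 = 309.76/27.6 = 11.2232
4+: (19 − 16.56)²/16.56 = 5.9536/16.56 = 0.3595
The largest term is for 3: 11.223.

3, 11.223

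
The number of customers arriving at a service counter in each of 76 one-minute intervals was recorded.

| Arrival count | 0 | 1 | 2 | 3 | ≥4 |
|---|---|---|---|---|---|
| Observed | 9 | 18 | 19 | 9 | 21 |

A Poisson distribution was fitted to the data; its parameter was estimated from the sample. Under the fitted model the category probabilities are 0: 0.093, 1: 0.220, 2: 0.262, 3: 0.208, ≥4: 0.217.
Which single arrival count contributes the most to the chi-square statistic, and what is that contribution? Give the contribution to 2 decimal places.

Expected counts E_i = n·p_i: 76×0.093 = 7.068, 76×0.220 = 16.72, 76×0.262 = 19.912, 76×0.208 = 15.808, 76×0.217 = 16.492.
cat         O        E   (O−E)²/E
0           9    7.068      0.528
1          18    16.72      0.098
2          19   19.912      0.042
3           9   15.808      2.932
≥4         21   16.492      1.232
The largest term is for 3: 2.93.

3, 2.93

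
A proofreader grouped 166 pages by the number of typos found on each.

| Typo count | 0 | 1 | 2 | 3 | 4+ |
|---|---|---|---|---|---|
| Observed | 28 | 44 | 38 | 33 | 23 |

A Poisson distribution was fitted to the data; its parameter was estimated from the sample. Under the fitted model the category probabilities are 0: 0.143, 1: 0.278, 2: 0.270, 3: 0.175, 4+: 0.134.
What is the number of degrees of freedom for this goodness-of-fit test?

There are k = 5 categories and 1 parameter estimated from the data, so df = 5 − 1 − 1 = 3.

3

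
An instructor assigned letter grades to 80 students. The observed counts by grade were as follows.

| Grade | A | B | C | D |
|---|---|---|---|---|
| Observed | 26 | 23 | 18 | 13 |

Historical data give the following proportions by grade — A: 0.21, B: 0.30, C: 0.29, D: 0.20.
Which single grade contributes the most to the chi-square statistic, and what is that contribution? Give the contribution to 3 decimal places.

A, 5.038

Expected counts E_i = n·p_i: 80×0.21 = 16.8, 80×0.30 = 24, 80×0.29 = 23.2, 80×0.20 = 16.
χ² = (26−16.8)²/16.8 + (23−24)²/24 + (18−23.2)²/23.2 + (13−16)²/16
   = 5.0381 + 0.0417 + 1.1655 + 0.5625
The largest term is for A: 5.038.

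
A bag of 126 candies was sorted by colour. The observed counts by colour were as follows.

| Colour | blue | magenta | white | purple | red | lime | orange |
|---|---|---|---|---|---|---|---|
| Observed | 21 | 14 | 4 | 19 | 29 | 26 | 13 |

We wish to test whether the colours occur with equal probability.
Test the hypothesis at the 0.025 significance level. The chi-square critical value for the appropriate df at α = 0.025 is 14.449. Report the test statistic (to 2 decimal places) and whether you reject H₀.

Under H₀ each category has probability 1/7, so each expected count is 126/7 = 18.
blue: (21 − 18)²/18 = 9/18 = 0.500
magenta: (14 − 18)²/18 = 16/18 = 0.889
white: (4 − 18)²/18 = 196/18 = 10.889
purple: (19 − 18)²/18 = 1/18 = 0.056
red: (29 − 18)²/18 = 121/18 = 6.722
lime: (26 − 18)²/18 = 64/18 = 3.556
orange: (13 − 18)²/18 = 25/18 = 1.389
Sum = 24.00
df = 6. Since 24.00 > 14.449, we reject H₀.

24.00; reject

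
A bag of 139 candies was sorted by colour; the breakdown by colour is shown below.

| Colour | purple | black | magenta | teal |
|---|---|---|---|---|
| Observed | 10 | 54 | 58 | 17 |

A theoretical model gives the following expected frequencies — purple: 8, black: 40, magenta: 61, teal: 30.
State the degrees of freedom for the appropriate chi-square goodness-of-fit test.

There are k = 4 categories and no parameters were estimated from the data, so df = 4 − 1 = 3.

3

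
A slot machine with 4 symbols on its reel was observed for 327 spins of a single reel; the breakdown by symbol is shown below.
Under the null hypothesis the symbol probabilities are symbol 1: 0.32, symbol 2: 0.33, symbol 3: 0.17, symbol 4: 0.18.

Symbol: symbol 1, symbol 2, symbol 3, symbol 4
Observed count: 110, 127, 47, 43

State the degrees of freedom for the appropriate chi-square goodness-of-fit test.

There are k = 4 categories and no parameters were estimated from the data, so df = 4 − 1 = 3.

3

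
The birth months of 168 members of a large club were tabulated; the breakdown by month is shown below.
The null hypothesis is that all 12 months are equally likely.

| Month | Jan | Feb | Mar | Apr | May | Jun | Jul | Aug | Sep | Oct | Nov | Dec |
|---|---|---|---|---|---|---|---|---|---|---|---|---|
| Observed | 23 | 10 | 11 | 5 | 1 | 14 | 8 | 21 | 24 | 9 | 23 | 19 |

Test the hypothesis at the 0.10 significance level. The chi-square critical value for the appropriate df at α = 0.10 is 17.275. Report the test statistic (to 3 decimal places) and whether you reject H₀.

48.000; reject

Expected count for each of the 12 categories: 168/12 = 14.
χ² = (23−14)²/14 + (10−14)²/14 + (11−14)²/14 + (5−14)²/14 + (1−14)²/14 + (14−14)²/14 + (8−14)²/14 + (21−14)²/14 + (24−14)²/14 + (9−14)²/14 + (23−14)²/14 + (19−14)²/14
   = 5.7857 + 1.1429 + 0.6429 + 5.7857 + 12.0714 + 0.0000 + 2.5714 + 3.5000 + 7.1429 + 1.7857 + 5.7857 + 1.7857
Sum = 48.000
df = 11. Since 48.000 > 17.275, we reject H₀.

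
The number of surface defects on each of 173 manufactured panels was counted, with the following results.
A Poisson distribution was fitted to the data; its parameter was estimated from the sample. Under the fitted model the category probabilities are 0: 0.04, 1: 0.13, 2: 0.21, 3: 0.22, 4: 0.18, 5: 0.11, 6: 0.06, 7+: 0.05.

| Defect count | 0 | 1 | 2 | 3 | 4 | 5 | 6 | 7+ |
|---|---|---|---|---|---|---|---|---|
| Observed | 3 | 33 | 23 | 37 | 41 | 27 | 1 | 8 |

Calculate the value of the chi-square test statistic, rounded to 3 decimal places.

Expected counts E_i = n·p_i: 173×0.04 = 6.92, 173×0.13 = 22.49, 173×0.21 = 36.33, 173×0.22 = 38.06, 173×0.18 = 31.14, 173×0.11 = 19.03, 173×0.06 = 10.38, 173×0.05 = 8.65.
cat         O        E   (O−E)²/E
0           3     6.92     2.2206
1          33    22.49     4.9115
2          23    36.33     4.8910
3          37    38.06     0.0295
4          41    31.14     3.1220
5          27    19.03     3.3379
6           1    10.38     8.4763
7+          8     8.65     0.0488
Sum = 27.038

27.038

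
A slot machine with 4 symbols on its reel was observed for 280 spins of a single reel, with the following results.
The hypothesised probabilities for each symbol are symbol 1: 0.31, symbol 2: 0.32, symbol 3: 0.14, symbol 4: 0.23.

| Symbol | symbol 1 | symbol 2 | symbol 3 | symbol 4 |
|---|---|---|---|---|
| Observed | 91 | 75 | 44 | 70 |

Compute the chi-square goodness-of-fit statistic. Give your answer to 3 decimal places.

3.657

Expected counts E_i = n·p_i: 280×0.31 = 86.8, 280×0.32 = 89.6, 280×0.14 = 39.2, 280×0.23 = 64.4.
symbol 1: (91 − 86.8)²/86.8 = 17.64/86.8 = 0.2032
symbol 2: (75 − 89.6)²/89.6 = 213.16/89.6 = 2.3790
symbol 3: (44 − 39.2)²/39.2 = 23.04/39.2 = 0.5878
symbol 4: (70 − 64.4)²/64.4 = 31.36/64.4 = 0.4870
Sum = 3.657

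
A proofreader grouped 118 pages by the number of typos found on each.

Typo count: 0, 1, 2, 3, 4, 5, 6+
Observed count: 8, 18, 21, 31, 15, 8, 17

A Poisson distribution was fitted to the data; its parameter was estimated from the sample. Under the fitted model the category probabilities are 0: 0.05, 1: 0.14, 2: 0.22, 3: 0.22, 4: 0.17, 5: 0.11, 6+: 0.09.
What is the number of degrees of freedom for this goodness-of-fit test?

5

There are k = 7 categories and 1 parameter estimated from the data, so df = 7 − 1 − 1 = 5.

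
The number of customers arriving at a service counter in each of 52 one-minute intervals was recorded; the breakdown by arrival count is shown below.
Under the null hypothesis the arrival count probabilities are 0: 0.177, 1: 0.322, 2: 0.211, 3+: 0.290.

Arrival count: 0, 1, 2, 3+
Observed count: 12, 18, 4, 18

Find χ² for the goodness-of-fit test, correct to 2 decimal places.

5.94

Expected counts E_i = n·p_i: 52×0.177 = 9.204, 52×0.322 = 16.744, 52×0.211 = 10.972, 52×0.290 = 15.08.
χ² = (12−9.204)²/9.204 + (18−16.744)²/16.744 + (4−10.972)²/10.972 + (18−15.08)²/15.08
   = 0.849 + 0.094 + 4.430 + 0.565
Sum = 5.94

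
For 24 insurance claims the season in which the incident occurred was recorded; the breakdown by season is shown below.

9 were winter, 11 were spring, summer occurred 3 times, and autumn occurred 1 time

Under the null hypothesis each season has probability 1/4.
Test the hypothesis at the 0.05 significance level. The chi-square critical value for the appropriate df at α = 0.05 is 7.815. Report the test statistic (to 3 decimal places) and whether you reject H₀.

11.333; reject

Expected count for each of the 4 categories: 24/4 = 6.
cat         O        E   (O−E)²/E
winter      9        6     1.5000
spring     11        6     4.1667
summer      3        6     1.5000
autumn      1        6     4.1667
Sum = 11.333
df = 3. Since 11.333 > 7.815, we reject H₀.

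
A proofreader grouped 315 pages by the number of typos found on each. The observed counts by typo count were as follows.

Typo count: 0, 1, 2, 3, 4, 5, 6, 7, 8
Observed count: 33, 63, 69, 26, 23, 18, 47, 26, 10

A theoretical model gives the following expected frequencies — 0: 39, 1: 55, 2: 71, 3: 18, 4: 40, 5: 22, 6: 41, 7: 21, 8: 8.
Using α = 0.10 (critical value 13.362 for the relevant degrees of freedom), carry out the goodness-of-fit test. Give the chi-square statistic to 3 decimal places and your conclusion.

cat         O        E   (O−E)²/E
0          33       39     0.9231
1          63       55     1.1636
2          69       71     0.0563
3          26       18     3.5556
4          23       40     7.2250
5          18       22     0.7273
6          47       41     0.8780
7          26       21     1.1905
8          10        8     0.5000
Sum = 16.219
df = 8. Since 16.219 > 13.362, we reject H₀.

16.219; reject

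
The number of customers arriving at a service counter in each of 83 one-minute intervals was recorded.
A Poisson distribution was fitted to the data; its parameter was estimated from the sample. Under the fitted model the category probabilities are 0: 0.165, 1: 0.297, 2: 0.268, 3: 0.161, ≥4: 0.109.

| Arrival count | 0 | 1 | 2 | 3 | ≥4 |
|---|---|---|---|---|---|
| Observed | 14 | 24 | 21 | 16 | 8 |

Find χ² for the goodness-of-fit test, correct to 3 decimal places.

Expected counts E_i = n·p_i: 83×0.165 = 13.695, 83×0.297 = 24.651, 83×0.268 = 22.244, 83×0.161 = 13.363, 83×0.109 = 9.047.
χ² = (14−13.695)²/13.695 + (24−24.651)²/24.651 + (21−22.244)²/22.244 + (16−13.363)²/13.363 + (8−9.047)²/9.047
   = 0.0068 + 0.0172 + 0.0696 + 0.5204 + 0.1212
Sum = 0.735

0.735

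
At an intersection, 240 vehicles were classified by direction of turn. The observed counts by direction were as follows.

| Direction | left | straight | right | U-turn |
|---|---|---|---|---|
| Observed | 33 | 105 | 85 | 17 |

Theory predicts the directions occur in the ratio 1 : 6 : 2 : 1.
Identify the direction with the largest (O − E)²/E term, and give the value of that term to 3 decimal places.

Ratio total = 10. Expected counts: 240×1/10 = 24, 240×6/10 = 144, 240×2/10 = 48, 240×1/10 = 24.
left: (33 − 24)²/24 = 81/24 = 3.3750
straight: (105 − 144)²/144 = 1521/144 = 10.5625
right: (85 − 48)²/48 = 1369/48 = 28.5208
U-turn: (17 − 24)²/24 = 49/24 = 2.0417
The largest term is for right: 28.521.

right, 28.521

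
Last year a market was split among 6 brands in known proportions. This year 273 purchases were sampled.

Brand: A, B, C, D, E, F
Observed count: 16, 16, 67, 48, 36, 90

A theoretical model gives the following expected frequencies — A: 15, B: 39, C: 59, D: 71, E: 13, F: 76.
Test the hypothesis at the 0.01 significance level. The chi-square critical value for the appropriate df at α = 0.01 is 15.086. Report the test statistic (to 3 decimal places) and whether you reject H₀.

cat         O        E   (O−E)²/E
A          16       15     0.0667
B          16       39    13.5641
C          67       59     1.0847
D          48       71     7.4507
E          36       13    40.6923
F          90       76     2.5789
Sum = 65.437
df = 5. Since 65.437 > 15.086, we reject H₀.

65.437; reject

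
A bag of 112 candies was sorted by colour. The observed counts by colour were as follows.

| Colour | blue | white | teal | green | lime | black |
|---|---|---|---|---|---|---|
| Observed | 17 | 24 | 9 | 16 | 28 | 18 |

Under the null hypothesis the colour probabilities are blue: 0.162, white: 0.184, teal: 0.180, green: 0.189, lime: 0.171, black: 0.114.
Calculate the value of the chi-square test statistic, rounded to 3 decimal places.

Expected counts E_i = n·p_i: 112×0.162 = 18.144, 112×0.184 = 20.608, 112×0.180 = 20.16, 112×0.189 = 21.168, 112×0.171 = 19.152, 112×0.114 = 12.768.
χ² = (17−18.144)²/18.144 + (24−20.608)²/20.608 + (9−20.16)²/20.16 + (16−21.168)²/21.168 + (28−19.152)²/19.152 + (18−12.768)²/12.768
   = 0.0721 + 0.5583 + 6.1779 + 1.2617 + 4.0877 + 2.1439
Sum = 14.302

14.302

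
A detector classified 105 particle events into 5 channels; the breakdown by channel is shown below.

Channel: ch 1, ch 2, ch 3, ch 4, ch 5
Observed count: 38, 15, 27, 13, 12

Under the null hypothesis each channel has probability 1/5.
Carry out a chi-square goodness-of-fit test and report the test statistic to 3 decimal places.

24.095

Under H₀ each category has probability 1/5, so each expected count is 105/5 = 21.
ch 1: (38 − 21)²/21 = 289/21 = 13.7619
ch 2: (15 − 21)²/21 = 36/21 = 1.7143
ch 3: (27 − 21)²/21 = 36/21 = 1.7143
ch 4: (13 − 21)²/21 = 64/21 = 3.0476
ch 5: (12 − 21)²/21 = 81/21 = 3.8571
Sum = 24.095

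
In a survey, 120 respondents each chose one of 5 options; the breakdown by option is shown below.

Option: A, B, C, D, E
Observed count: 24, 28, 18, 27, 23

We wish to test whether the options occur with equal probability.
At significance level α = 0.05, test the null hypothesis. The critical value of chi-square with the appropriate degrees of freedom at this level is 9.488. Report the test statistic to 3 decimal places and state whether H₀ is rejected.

Expected count for each of the 5 categories: 120/5 = 24.
A: (24 − 24)²/24 = 0/24 = 0.0000
B: (28 − 24)²/24 = 16/24 = 0.6667
C: (18 − 24)²/24 = 36/24 = 1.5000
D: (27 − 24)²/24 = 9/24 = 0.3750
E: (23 − 24)²/24 = 1/24 = 0.0417
Sum = 2.583
df = 4. Since 2.583 < 9.488, we do not reject H₀.

2.583; do not reject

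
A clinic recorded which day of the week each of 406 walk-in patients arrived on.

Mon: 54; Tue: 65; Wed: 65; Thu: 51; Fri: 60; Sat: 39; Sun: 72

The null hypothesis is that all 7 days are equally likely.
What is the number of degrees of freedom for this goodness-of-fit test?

6

There are k = 7 categories and no parameters were estimated from the data, so df = 7 − 1 = 6.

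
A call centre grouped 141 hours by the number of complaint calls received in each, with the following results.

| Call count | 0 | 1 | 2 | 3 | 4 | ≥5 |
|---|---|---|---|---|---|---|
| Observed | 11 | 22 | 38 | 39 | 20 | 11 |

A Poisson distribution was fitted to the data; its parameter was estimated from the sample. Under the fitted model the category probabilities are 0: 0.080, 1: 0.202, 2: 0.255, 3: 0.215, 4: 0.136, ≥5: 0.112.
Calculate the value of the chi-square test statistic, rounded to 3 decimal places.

5.576

Expected counts E_i = n·p_i: 141×0.080 = 11.28, 141×0.202 = 28.482, 141×0.255 = 35.955, 141×0.215 = 30.315, 141×0.136 = 19.176, 141×0.112 = 15.792.
0: (11 − 11.28)²/11.28 = 0.0784/11.28 = 0.0070
1: (22 − 28.482)²/28.482 = 42.016324/28.482 = 1.4752
2: (38 − 35.955)²/35.955 = 4.182025/35.955 = 0.1163
3: (39 − 30.315)²/30.315 = 75.429225/30.315 = 2.4882
4: (20 − 19.176)²/19.176 = 0.678976/19.176 = 0.0354
≥5: (11 − 15.792)²/15.792 = 22.963264/15.792 = 1.4541
Sum = 5.576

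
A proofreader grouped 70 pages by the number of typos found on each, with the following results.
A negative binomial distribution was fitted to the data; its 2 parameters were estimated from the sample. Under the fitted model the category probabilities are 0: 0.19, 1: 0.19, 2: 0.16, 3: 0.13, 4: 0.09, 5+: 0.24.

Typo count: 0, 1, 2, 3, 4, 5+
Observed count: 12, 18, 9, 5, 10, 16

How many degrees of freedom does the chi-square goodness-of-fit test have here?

3

There are k = 6 categories and 2 parameters estimated from the data, so df = 6 − 1 − 2 = 3.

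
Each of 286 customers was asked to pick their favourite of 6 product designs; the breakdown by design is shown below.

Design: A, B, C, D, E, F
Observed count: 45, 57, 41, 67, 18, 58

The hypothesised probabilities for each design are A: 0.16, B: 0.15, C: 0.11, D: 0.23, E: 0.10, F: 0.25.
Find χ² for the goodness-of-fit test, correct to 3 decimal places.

14.040

Expected counts E_i = n·p_i: 286×0.16 = 45.76, 286×0.15 = 42.9, 286×0.11 = 31.46, 286×0.23 = 65.78, 286×0.10 = 28.6, 286×0.25 = 71.5.
χ² = (45−45.76)²/45.76 + (57−42.9)²/42.9 + (41−31.46)²/31.46 + (67−65.78)²/65.78 + (18−28.6)²/28.6 + (58−71.5)²/71.5
   = 0.0126 + 4.6343 + 2.8929 + 0.0226 + 3.9287 + 2.5490
Sum = 14.040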